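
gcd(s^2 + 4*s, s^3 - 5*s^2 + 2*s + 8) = 1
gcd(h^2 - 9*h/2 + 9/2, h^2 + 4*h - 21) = h - 3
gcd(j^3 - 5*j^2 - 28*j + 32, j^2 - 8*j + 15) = 1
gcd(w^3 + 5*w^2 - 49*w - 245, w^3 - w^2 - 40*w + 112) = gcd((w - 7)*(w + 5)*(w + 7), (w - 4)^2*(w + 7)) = w + 7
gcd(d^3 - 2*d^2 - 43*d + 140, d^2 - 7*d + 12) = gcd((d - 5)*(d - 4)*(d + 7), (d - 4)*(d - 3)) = d - 4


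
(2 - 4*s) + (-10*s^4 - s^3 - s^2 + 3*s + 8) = -10*s^4 - s^3 - s^2 - s + 10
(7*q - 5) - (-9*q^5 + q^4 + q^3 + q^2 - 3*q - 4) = 9*q^5 - q^4 - q^3 - q^2 + 10*q - 1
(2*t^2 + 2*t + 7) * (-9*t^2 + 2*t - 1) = -18*t^4 - 14*t^3 - 61*t^2 + 12*t - 7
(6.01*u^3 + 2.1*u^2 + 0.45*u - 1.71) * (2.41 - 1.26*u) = -7.5726*u^4 + 11.8381*u^3 + 4.494*u^2 + 3.2391*u - 4.1211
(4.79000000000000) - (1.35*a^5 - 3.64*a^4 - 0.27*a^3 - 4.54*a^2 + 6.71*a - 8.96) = -1.35*a^5 + 3.64*a^4 + 0.27*a^3 + 4.54*a^2 - 6.71*a + 13.75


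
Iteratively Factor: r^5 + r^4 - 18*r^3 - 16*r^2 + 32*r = (r + 4)*(r^4 - 3*r^3 - 6*r^2 + 8*r) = (r - 4)*(r + 4)*(r^3 + r^2 - 2*r) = (r - 4)*(r + 2)*(r + 4)*(r^2 - r) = r*(r - 4)*(r + 2)*(r + 4)*(r - 1)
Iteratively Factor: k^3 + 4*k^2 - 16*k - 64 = (k - 4)*(k^2 + 8*k + 16) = (k - 4)*(k + 4)*(k + 4)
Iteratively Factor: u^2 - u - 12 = (u + 3)*(u - 4)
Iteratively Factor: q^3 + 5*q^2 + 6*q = (q)*(q^2 + 5*q + 6) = q*(q + 3)*(q + 2)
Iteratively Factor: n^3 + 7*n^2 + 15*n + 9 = (n + 3)*(n^2 + 4*n + 3) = (n + 3)^2*(n + 1)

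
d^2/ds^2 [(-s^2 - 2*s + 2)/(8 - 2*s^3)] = (s^6 + 6*s^5 - 12*s^4 + 28*s^3 + 48*s^2 - 24*s + 16)/(s^9 - 12*s^6 + 48*s^3 - 64)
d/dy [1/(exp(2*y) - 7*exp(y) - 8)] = (7 - 2*exp(y))*exp(y)/(-exp(2*y) + 7*exp(y) + 8)^2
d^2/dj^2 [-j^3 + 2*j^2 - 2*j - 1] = 4 - 6*j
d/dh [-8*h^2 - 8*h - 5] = -16*h - 8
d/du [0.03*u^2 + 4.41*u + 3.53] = 0.06*u + 4.41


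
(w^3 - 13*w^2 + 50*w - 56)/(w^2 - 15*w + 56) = (w^2 - 6*w + 8)/(w - 8)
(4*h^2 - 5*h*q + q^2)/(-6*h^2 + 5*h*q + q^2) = (-4*h + q)/(6*h + q)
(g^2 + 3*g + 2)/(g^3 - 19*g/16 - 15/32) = 32*(g^2 + 3*g + 2)/(32*g^3 - 38*g - 15)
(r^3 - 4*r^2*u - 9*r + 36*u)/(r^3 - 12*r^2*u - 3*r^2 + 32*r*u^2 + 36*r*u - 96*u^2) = (r + 3)/(r - 8*u)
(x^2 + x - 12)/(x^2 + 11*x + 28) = (x - 3)/(x + 7)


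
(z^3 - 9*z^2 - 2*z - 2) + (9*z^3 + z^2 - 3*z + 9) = 10*z^3 - 8*z^2 - 5*z + 7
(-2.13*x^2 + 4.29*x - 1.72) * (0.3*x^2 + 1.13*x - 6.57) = -0.639*x^4 - 1.1199*x^3 + 18.3258*x^2 - 30.1289*x + 11.3004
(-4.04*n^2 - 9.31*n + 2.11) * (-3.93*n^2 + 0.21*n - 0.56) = 15.8772*n^4 + 35.7399*n^3 - 7.985*n^2 + 5.6567*n - 1.1816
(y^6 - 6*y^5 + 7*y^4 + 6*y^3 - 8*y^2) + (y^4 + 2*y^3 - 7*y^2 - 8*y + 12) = y^6 - 6*y^5 + 8*y^4 + 8*y^3 - 15*y^2 - 8*y + 12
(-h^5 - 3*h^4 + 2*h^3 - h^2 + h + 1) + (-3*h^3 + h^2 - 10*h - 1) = -h^5 - 3*h^4 - h^3 - 9*h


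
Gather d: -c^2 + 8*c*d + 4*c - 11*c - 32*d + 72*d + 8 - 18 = -c^2 - 7*c + d*(8*c + 40) - 10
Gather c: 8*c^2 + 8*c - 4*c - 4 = 8*c^2 + 4*c - 4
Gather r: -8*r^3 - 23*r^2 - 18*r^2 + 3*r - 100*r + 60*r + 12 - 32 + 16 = -8*r^3 - 41*r^2 - 37*r - 4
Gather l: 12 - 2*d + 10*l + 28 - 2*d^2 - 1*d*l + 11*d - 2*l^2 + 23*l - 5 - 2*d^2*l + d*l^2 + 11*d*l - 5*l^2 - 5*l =-2*d^2 + 9*d + l^2*(d - 7) + l*(-2*d^2 + 10*d + 28) + 35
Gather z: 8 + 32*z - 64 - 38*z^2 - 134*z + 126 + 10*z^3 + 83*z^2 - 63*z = 10*z^3 + 45*z^2 - 165*z + 70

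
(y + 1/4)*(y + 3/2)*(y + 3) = y^3 + 19*y^2/4 + 45*y/8 + 9/8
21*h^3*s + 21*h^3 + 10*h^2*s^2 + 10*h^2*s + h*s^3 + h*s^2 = (3*h + s)*(7*h + s)*(h*s + h)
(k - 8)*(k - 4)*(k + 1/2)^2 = k^4 - 11*k^3 + 81*k^2/4 + 29*k + 8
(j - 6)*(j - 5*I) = j^2 - 6*j - 5*I*j + 30*I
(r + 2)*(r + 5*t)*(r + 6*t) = r^3 + 11*r^2*t + 2*r^2 + 30*r*t^2 + 22*r*t + 60*t^2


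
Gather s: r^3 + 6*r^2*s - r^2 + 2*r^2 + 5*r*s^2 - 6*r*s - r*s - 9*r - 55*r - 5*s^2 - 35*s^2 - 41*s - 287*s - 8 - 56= r^3 + r^2 - 64*r + s^2*(5*r - 40) + s*(6*r^2 - 7*r - 328) - 64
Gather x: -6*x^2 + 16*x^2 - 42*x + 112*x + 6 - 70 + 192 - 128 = 10*x^2 + 70*x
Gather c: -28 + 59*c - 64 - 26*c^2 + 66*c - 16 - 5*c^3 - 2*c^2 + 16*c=-5*c^3 - 28*c^2 + 141*c - 108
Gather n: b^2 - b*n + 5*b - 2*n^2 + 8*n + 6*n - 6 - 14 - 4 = b^2 + 5*b - 2*n^2 + n*(14 - b) - 24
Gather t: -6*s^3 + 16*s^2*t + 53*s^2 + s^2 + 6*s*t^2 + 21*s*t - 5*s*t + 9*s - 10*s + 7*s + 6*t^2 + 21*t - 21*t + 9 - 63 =-6*s^3 + 54*s^2 + 6*s + t^2*(6*s + 6) + t*(16*s^2 + 16*s) - 54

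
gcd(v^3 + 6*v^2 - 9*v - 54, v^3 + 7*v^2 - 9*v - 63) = v^2 - 9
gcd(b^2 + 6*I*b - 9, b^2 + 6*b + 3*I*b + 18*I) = b + 3*I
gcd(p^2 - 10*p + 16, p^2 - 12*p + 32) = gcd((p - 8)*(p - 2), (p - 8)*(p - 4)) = p - 8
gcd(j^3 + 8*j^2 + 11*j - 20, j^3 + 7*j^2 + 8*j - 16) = j^2 + 3*j - 4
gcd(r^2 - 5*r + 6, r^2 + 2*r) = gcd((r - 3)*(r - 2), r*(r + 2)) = 1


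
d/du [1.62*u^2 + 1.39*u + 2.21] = 3.24*u + 1.39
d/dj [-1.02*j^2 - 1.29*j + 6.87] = -2.04*j - 1.29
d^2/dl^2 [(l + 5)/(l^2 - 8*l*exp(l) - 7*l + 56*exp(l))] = 2*((l + 5)*(8*l*exp(l) - 2*l - 48*exp(l) + 7)^2 + (l^2 - 8*l*exp(l) - 7*l + 56*exp(l))*(8*l*exp(l) - 2*l - (l + 5)*(-4*l*exp(l) + 20*exp(l) + 1) - 48*exp(l) + 7))/(l^2 - 8*l*exp(l) - 7*l + 56*exp(l))^3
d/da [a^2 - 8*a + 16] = 2*a - 8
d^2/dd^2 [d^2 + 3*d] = 2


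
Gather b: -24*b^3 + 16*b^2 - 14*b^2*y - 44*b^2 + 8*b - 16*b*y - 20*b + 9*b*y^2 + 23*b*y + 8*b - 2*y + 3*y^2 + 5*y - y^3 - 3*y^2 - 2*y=-24*b^3 + b^2*(-14*y - 28) + b*(9*y^2 + 7*y - 4) - y^3 + y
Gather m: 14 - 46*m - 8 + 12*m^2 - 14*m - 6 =12*m^2 - 60*m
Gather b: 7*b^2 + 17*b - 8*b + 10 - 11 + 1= 7*b^2 + 9*b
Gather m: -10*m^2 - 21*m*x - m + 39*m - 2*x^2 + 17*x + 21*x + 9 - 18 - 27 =-10*m^2 + m*(38 - 21*x) - 2*x^2 + 38*x - 36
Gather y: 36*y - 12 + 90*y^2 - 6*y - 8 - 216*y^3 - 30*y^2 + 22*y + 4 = -216*y^3 + 60*y^2 + 52*y - 16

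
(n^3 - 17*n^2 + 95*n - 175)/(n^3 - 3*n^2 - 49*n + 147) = (n^2 - 10*n + 25)/(n^2 + 4*n - 21)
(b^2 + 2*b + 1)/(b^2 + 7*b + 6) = (b + 1)/(b + 6)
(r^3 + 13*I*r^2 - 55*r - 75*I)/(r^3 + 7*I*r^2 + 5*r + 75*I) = (r + 3*I)/(r - 3*I)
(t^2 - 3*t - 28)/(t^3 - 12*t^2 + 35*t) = (t + 4)/(t*(t - 5))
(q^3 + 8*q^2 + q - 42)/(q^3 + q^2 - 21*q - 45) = (q^2 + 5*q - 14)/(q^2 - 2*q - 15)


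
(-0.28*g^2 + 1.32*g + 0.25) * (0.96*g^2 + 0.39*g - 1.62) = -0.2688*g^4 + 1.158*g^3 + 1.2084*g^2 - 2.0409*g - 0.405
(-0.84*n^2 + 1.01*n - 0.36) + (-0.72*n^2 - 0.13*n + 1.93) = -1.56*n^2 + 0.88*n + 1.57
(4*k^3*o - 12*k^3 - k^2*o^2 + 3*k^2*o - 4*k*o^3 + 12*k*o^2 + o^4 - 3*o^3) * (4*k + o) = 16*k^4*o - 48*k^4 - 17*k^2*o^3 + 51*k^2*o^2 + o^5 - 3*o^4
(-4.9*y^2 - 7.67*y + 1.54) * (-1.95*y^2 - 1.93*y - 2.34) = 9.555*y^4 + 24.4135*y^3 + 23.2661*y^2 + 14.9756*y - 3.6036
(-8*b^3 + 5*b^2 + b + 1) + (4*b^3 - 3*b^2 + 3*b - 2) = -4*b^3 + 2*b^2 + 4*b - 1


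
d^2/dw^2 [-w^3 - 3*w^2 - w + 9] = -6*w - 6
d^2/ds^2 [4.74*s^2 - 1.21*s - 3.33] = 9.48000000000000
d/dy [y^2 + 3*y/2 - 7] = 2*y + 3/2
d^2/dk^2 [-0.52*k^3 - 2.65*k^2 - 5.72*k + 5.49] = -3.12*k - 5.3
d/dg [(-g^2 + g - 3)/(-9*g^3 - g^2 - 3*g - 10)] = ((2*g - 1)*(9*g^3 + g^2 + 3*g + 10) - (g^2 - g + 3)*(27*g^2 + 2*g + 3))/(9*g^3 + g^2 + 3*g + 10)^2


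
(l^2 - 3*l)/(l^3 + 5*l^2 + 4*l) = (l - 3)/(l^2 + 5*l + 4)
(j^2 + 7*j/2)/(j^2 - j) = (j + 7/2)/(j - 1)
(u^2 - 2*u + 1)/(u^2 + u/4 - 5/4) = 4*(u - 1)/(4*u + 5)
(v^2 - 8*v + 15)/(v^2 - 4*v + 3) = (v - 5)/(v - 1)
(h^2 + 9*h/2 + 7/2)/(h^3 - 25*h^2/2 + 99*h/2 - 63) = (2*h^2 + 9*h + 7)/(2*h^3 - 25*h^2 + 99*h - 126)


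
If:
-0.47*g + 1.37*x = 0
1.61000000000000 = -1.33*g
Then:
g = -1.21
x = -0.42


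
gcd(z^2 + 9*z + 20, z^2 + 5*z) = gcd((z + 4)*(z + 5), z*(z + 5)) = z + 5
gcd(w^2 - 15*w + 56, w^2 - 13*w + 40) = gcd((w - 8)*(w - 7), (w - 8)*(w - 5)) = w - 8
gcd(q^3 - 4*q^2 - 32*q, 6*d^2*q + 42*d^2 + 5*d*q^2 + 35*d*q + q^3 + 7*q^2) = 1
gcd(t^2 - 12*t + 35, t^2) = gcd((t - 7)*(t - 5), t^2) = 1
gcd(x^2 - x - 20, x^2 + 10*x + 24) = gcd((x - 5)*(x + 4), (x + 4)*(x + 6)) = x + 4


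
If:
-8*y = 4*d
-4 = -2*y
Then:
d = -4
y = 2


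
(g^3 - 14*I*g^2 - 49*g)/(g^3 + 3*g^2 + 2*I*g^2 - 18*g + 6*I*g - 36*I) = g*(g^2 - 14*I*g - 49)/(g^3 + g^2*(3 + 2*I) + 6*g*(-3 + I) - 36*I)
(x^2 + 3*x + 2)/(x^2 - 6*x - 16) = (x + 1)/(x - 8)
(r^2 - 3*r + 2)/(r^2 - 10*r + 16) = (r - 1)/(r - 8)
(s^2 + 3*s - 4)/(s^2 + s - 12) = (s - 1)/(s - 3)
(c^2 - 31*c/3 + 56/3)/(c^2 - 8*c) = (c - 7/3)/c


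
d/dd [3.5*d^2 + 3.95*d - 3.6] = 7.0*d + 3.95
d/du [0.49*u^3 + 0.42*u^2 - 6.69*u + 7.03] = 1.47*u^2 + 0.84*u - 6.69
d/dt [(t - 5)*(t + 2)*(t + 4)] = 3*t^2 + 2*t - 22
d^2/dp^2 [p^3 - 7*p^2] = 6*p - 14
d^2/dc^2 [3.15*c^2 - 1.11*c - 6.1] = 6.30000000000000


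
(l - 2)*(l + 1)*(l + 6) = l^3 + 5*l^2 - 8*l - 12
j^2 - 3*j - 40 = (j - 8)*(j + 5)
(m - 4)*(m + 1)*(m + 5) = m^3 + 2*m^2 - 19*m - 20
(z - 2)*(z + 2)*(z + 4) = z^3 + 4*z^2 - 4*z - 16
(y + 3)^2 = y^2 + 6*y + 9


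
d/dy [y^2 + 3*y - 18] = 2*y + 3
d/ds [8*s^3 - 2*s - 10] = 24*s^2 - 2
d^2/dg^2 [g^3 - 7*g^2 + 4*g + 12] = 6*g - 14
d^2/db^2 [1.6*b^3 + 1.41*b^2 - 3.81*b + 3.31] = 9.6*b + 2.82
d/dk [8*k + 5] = 8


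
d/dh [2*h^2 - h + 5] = 4*h - 1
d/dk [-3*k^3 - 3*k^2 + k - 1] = -9*k^2 - 6*k + 1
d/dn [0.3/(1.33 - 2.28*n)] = 0.684/(2.28*n - 1.33)^2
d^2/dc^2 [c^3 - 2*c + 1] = 6*c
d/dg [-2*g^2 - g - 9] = -4*g - 1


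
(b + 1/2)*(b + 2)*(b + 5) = b^3 + 15*b^2/2 + 27*b/2 + 5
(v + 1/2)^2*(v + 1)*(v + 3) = v^4 + 5*v^3 + 29*v^2/4 + 4*v + 3/4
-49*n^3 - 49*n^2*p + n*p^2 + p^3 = (-7*n + p)*(n + p)*(7*n + p)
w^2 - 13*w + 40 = (w - 8)*(w - 5)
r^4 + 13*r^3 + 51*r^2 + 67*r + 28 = (r + 1)^2*(r + 4)*(r + 7)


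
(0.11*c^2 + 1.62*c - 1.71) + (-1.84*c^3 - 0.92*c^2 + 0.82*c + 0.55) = -1.84*c^3 - 0.81*c^2 + 2.44*c - 1.16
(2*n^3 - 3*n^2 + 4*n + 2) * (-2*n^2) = -4*n^5 + 6*n^4 - 8*n^3 - 4*n^2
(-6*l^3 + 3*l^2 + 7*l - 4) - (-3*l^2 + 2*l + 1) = -6*l^3 + 6*l^2 + 5*l - 5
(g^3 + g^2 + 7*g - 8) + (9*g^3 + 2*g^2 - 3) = 10*g^3 + 3*g^2 + 7*g - 11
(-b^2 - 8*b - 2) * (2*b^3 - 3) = -2*b^5 - 16*b^4 - 4*b^3 + 3*b^2 + 24*b + 6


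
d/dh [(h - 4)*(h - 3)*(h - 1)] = 3*h^2 - 16*h + 19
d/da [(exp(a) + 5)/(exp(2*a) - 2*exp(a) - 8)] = (2*(1 - exp(a))*(exp(a) + 5) + exp(2*a) - 2*exp(a) - 8)*exp(a)/(-exp(2*a) + 2*exp(a) + 8)^2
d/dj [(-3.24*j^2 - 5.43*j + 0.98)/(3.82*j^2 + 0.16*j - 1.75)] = (20.2242*j^2 + 3.8528*j + 9.3457)/(14.5924*j^4 + 1.2224*j^3 - 13.3444*j^2 - 0.56*j + 3.0625)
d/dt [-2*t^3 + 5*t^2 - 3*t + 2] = -6*t^2 + 10*t - 3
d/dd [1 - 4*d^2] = -8*d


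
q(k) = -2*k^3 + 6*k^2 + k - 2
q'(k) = -6*k^2 + 12*k + 1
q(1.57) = 6.62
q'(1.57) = 5.05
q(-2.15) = 43.46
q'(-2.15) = -52.54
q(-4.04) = 223.77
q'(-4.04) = -145.41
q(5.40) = -136.57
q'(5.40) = -109.16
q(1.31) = 5.11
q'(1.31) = 6.42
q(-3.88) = 201.27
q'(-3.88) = -135.89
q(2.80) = 3.94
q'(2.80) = -12.44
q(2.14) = 8.02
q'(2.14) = -0.80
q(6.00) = -212.00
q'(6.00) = -143.00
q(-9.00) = 1933.00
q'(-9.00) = -593.00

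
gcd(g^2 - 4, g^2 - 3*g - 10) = g + 2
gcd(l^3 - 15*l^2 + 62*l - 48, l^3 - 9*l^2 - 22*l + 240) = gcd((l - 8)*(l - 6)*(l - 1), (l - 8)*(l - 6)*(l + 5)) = l^2 - 14*l + 48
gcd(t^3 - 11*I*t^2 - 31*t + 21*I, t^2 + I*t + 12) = t - 3*I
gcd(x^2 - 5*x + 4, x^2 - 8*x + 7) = x - 1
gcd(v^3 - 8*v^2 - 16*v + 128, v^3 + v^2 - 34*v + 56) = v - 4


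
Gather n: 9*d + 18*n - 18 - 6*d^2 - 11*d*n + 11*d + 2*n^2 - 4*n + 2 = -6*d^2 + 20*d + 2*n^2 + n*(14 - 11*d) - 16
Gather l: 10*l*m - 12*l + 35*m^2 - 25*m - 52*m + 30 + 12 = l*(10*m - 12) + 35*m^2 - 77*m + 42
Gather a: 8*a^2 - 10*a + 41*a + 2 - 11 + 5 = 8*a^2 + 31*a - 4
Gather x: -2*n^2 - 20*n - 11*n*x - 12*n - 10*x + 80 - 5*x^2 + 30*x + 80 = -2*n^2 - 32*n - 5*x^2 + x*(20 - 11*n) + 160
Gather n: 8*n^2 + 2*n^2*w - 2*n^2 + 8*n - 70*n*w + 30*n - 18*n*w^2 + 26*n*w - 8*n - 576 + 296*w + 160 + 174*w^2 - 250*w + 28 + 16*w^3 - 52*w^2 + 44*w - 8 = n^2*(2*w + 6) + n*(-18*w^2 - 44*w + 30) + 16*w^3 + 122*w^2 + 90*w - 396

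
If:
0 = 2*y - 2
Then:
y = 1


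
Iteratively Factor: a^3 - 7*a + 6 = (a + 3)*(a^2 - 3*a + 2) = (a - 2)*(a + 3)*(a - 1)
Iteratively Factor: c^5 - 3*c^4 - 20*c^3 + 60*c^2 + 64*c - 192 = (c + 2)*(c^4 - 5*c^3 - 10*c^2 + 80*c - 96) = (c + 2)*(c + 4)*(c^3 - 9*c^2 + 26*c - 24) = (c - 3)*(c + 2)*(c + 4)*(c^2 - 6*c + 8) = (c - 3)*(c - 2)*(c + 2)*(c + 4)*(c - 4)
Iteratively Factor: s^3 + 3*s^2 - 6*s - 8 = (s + 1)*(s^2 + 2*s - 8) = (s - 2)*(s + 1)*(s + 4)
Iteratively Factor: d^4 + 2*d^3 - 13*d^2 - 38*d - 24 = (d + 2)*(d^3 - 13*d - 12) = (d - 4)*(d + 2)*(d^2 + 4*d + 3) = (d - 4)*(d + 2)*(d + 3)*(d + 1)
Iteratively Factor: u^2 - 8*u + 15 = (u - 5)*(u - 3)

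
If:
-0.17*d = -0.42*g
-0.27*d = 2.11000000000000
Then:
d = -7.81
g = -3.16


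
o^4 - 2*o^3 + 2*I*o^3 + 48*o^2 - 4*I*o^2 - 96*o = o*(o - 2)*(o - 6*I)*(o + 8*I)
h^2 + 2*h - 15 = (h - 3)*(h + 5)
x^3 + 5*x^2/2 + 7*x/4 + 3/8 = (x + 1/2)^2*(x + 3/2)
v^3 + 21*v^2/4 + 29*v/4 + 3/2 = (v + 1/4)*(v + 2)*(v + 3)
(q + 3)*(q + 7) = q^2 + 10*q + 21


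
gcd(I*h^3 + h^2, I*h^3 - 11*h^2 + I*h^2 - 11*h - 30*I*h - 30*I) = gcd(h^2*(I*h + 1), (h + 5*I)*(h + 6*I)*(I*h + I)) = 1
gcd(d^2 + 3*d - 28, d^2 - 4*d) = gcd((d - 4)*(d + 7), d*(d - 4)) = d - 4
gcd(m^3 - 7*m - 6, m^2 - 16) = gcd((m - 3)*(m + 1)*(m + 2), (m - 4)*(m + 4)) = 1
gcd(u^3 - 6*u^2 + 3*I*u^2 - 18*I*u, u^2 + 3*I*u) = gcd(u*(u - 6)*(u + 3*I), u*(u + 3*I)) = u^2 + 3*I*u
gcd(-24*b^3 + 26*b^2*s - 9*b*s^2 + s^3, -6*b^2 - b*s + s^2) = -3*b + s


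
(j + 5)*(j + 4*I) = j^2 + 5*j + 4*I*j + 20*I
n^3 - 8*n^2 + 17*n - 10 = (n - 5)*(n - 2)*(n - 1)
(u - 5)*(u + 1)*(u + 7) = u^3 + 3*u^2 - 33*u - 35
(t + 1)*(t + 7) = t^2 + 8*t + 7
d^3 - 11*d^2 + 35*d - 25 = (d - 5)^2*(d - 1)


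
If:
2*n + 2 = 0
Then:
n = -1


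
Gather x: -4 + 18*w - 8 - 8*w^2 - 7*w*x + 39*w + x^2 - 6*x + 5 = -8*w^2 + 57*w + x^2 + x*(-7*w - 6) - 7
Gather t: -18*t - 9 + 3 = -18*t - 6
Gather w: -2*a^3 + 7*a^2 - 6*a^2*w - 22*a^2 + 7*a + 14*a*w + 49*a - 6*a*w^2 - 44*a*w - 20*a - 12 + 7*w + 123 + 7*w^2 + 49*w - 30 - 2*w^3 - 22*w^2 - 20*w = -2*a^3 - 15*a^2 + 36*a - 2*w^3 + w^2*(-6*a - 15) + w*(-6*a^2 - 30*a + 36) + 81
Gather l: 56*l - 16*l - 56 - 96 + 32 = 40*l - 120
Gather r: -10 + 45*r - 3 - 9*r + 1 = 36*r - 12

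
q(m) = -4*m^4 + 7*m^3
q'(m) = -16*m^3 + 21*m^2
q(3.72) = -405.65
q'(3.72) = -533.06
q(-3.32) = -742.13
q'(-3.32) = 816.98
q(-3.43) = -836.13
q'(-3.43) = 892.72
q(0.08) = 0.00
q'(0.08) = 0.13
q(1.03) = 3.15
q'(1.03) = 4.80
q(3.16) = -177.97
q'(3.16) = -295.17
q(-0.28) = -0.18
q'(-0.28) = 2.00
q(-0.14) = -0.02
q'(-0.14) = 0.46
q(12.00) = -70848.00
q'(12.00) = -24624.00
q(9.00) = -21141.00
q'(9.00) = -9963.00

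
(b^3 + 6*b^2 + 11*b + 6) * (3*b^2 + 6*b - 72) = 3*b^5 + 24*b^4 - 3*b^3 - 348*b^2 - 756*b - 432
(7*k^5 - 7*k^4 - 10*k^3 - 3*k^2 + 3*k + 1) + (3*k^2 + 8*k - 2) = 7*k^5 - 7*k^4 - 10*k^3 + 11*k - 1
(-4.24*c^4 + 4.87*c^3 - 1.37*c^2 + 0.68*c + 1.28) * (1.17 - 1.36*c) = 5.7664*c^5 - 11.584*c^4 + 7.5611*c^3 - 2.5277*c^2 - 0.9452*c + 1.4976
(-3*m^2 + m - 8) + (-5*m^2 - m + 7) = -8*m^2 - 1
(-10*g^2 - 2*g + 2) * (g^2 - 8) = -10*g^4 - 2*g^3 + 82*g^2 + 16*g - 16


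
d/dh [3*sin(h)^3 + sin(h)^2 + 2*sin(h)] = (9*sin(h)^2 + 2*sin(h) + 2)*cos(h)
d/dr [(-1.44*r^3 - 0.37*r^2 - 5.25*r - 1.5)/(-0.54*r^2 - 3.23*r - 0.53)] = (0.7776*r^4 + 9.3024*r^3 + 0.6497*r^2 - 1.2278*r - 2.0625)/(0.2916*r^4 + 3.4884*r^3 + 11.0053*r^2 + 3.4238*r + 0.2809)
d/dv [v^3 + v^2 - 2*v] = 3*v^2 + 2*v - 2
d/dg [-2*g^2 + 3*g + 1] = 3 - 4*g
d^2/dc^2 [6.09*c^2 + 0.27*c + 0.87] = 12.1800000000000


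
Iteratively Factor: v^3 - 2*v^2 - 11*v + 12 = (v - 1)*(v^2 - v - 12) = (v - 4)*(v - 1)*(v + 3)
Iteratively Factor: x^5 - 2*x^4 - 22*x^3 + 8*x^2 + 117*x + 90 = (x - 5)*(x^4 + 3*x^3 - 7*x^2 - 27*x - 18) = (x - 5)*(x + 2)*(x^3 + x^2 - 9*x - 9) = (x - 5)*(x + 1)*(x + 2)*(x^2 - 9) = (x - 5)*(x + 1)*(x + 2)*(x + 3)*(x - 3)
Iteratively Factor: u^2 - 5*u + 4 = (u - 4)*(u - 1)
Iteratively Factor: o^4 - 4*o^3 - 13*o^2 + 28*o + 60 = (o - 3)*(o^3 - o^2 - 16*o - 20) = (o - 5)*(o - 3)*(o^2 + 4*o + 4) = (o - 5)*(o - 3)*(o + 2)*(o + 2)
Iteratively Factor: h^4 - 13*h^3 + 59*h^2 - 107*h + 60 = (h - 3)*(h^3 - 10*h^2 + 29*h - 20) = (h - 4)*(h - 3)*(h^2 - 6*h + 5) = (h - 5)*(h - 4)*(h - 3)*(h - 1)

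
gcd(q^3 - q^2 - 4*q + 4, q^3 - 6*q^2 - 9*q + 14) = q^2 + q - 2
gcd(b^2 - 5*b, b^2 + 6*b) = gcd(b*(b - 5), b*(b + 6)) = b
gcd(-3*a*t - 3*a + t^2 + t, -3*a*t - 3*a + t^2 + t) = -3*a*t - 3*a + t^2 + t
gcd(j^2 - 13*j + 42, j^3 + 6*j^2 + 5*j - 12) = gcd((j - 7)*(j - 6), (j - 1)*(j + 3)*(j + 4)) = 1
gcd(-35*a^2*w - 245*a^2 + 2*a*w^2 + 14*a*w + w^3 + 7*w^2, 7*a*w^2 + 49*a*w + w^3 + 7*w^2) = 7*a*w + 49*a + w^2 + 7*w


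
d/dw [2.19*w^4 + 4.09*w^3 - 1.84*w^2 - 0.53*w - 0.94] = 8.76*w^3 + 12.27*w^2 - 3.68*w - 0.53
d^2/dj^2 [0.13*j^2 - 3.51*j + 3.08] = 0.260000000000000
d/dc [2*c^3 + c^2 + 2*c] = 6*c^2 + 2*c + 2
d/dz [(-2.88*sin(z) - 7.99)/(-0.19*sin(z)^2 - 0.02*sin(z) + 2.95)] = (-3.0362*sin(z) + 0.2736*cos(2*z) - 8.9294)*cos(z)/(0.19*sin(z)^2 + 0.02*sin(z) - 2.95)^2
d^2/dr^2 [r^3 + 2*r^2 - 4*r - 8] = 6*r + 4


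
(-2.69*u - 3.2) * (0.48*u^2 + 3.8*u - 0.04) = -1.2912*u^3 - 11.758*u^2 - 12.0524*u + 0.128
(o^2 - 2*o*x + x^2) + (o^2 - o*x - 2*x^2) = 2*o^2 - 3*o*x - x^2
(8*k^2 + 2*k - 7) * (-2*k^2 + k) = -16*k^4 + 4*k^3 + 16*k^2 - 7*k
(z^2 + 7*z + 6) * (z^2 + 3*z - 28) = z^4 + 10*z^3 - z^2 - 178*z - 168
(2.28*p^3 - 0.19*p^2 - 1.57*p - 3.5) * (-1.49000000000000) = -3.3972*p^3 + 0.2831*p^2 + 2.3393*p + 5.215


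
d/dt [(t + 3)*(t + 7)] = 2*t + 10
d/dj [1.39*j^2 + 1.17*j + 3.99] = 2.78*j + 1.17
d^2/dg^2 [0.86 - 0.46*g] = 0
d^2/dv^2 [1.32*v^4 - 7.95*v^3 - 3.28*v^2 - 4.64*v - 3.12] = 15.84*v^2 - 47.7*v - 6.56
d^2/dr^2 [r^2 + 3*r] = 2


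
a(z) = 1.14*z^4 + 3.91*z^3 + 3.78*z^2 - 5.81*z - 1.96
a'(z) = 4.56*z^3 + 11.73*z^2 + 7.56*z - 5.81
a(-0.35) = 0.39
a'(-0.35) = -7.21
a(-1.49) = 7.77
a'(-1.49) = -6.12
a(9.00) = 10581.86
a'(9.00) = 4336.60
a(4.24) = 707.84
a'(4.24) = 584.71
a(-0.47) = 1.26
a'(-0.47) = -7.25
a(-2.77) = 27.15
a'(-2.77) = -33.67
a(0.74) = -2.26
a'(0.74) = 8.06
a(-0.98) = 4.74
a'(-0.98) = -6.25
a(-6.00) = 801.86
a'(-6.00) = -613.85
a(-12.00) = 17494.64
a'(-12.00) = -6287.09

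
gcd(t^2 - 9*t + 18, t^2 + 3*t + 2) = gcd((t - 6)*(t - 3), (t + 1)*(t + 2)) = 1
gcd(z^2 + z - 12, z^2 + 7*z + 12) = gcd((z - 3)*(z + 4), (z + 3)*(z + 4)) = z + 4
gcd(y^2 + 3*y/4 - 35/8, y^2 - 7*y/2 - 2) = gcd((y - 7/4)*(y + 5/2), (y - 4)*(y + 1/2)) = 1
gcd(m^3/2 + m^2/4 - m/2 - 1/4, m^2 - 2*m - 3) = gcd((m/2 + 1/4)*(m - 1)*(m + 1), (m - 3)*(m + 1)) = m + 1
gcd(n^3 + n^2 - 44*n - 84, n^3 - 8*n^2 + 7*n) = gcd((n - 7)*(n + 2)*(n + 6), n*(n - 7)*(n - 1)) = n - 7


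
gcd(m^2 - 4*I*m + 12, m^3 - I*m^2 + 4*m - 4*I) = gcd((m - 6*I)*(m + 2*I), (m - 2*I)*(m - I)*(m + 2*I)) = m + 2*I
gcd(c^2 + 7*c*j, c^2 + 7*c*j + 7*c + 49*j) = c + 7*j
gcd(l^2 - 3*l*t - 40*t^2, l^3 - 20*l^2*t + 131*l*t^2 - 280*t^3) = -l + 8*t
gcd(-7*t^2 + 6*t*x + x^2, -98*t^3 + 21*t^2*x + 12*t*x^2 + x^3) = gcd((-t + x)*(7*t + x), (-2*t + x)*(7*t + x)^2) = 7*t + x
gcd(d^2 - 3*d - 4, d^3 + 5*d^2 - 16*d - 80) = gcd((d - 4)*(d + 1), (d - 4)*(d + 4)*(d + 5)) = d - 4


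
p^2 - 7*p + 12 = (p - 4)*(p - 3)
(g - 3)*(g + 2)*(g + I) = g^3 - g^2 + I*g^2 - 6*g - I*g - 6*I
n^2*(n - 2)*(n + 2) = n^4 - 4*n^2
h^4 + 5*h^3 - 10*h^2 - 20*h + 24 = (h - 2)*(h - 1)*(h + 2)*(h + 6)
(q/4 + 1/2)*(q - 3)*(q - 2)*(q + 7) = q^4/4 + q^3 - 25*q^2/4 - 4*q + 21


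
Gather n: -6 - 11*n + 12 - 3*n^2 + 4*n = -3*n^2 - 7*n + 6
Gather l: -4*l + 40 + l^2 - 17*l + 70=l^2 - 21*l + 110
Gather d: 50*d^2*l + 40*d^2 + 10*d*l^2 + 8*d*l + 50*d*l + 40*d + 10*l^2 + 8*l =d^2*(50*l + 40) + d*(10*l^2 + 58*l + 40) + 10*l^2 + 8*l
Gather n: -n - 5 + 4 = -n - 1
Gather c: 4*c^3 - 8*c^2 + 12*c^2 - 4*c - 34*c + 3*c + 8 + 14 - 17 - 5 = 4*c^3 + 4*c^2 - 35*c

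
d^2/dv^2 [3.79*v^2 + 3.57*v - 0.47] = 7.58000000000000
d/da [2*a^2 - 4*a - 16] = 4*a - 4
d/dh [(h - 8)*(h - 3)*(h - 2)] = 3*h^2 - 26*h + 46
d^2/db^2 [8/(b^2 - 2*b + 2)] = 16*(-b^2 + 2*b + 4*(b - 1)^2 - 2)/(b^2 - 2*b + 2)^3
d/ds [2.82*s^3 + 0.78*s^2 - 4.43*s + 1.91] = 8.46*s^2 + 1.56*s - 4.43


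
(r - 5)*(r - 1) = r^2 - 6*r + 5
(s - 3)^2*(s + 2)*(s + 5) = s^4 + s^3 - 23*s^2 + 3*s + 90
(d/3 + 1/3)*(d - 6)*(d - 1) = d^3/3 - 2*d^2 - d/3 + 2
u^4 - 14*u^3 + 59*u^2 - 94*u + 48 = (u - 8)*(u - 3)*(u - 2)*(u - 1)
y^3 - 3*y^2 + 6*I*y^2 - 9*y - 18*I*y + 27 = (y - 3)*(y + 3*I)^2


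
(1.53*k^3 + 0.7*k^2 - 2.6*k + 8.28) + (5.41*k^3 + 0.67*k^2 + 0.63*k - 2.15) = 6.94*k^3 + 1.37*k^2 - 1.97*k + 6.13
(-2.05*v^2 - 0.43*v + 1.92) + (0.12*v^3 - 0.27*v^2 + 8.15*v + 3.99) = 0.12*v^3 - 2.32*v^2 + 7.72*v + 5.91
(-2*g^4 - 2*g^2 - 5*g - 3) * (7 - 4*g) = 8*g^5 - 14*g^4 + 8*g^3 + 6*g^2 - 23*g - 21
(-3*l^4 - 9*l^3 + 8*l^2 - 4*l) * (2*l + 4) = -6*l^5 - 30*l^4 - 20*l^3 + 24*l^2 - 16*l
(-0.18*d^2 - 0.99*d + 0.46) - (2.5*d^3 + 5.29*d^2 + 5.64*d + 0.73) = -2.5*d^3 - 5.47*d^2 - 6.63*d - 0.27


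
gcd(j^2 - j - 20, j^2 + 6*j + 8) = j + 4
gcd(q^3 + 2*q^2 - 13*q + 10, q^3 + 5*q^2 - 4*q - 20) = q^2 + 3*q - 10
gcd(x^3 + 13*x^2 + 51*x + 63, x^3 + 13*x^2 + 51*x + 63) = x^3 + 13*x^2 + 51*x + 63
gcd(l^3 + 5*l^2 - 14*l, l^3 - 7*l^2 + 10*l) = l^2 - 2*l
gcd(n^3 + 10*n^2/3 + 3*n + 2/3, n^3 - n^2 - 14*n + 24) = 1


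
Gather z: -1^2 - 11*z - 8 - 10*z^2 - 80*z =-10*z^2 - 91*z - 9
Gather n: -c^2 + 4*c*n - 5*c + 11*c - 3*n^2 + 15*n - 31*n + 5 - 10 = -c^2 + 6*c - 3*n^2 + n*(4*c - 16) - 5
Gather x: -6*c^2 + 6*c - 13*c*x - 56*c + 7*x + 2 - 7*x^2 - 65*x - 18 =-6*c^2 - 50*c - 7*x^2 + x*(-13*c - 58) - 16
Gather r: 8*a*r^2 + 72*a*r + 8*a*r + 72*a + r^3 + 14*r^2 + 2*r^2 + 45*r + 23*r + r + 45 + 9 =72*a + r^3 + r^2*(8*a + 16) + r*(80*a + 69) + 54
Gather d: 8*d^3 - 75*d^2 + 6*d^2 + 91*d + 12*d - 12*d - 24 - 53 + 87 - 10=8*d^3 - 69*d^2 + 91*d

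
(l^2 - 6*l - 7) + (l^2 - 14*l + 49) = 2*l^2 - 20*l + 42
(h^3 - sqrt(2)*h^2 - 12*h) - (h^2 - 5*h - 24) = h^3 - sqrt(2)*h^2 - h^2 - 7*h + 24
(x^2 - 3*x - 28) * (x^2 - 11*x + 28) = x^4 - 14*x^3 + 33*x^2 + 224*x - 784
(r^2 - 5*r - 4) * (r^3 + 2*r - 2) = r^5 - 5*r^4 - 2*r^3 - 12*r^2 + 2*r + 8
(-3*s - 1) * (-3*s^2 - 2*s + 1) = 9*s^3 + 9*s^2 - s - 1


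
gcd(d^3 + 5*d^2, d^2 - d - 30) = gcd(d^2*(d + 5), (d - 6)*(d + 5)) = d + 5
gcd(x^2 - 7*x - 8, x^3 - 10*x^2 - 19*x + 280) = x - 8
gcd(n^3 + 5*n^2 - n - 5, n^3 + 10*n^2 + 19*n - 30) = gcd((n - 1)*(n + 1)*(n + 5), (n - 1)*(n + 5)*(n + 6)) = n^2 + 4*n - 5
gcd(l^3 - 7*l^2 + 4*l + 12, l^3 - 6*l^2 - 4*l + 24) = l^2 - 8*l + 12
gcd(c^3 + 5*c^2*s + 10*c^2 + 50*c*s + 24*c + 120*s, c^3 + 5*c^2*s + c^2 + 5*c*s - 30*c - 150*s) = c^2 + 5*c*s + 6*c + 30*s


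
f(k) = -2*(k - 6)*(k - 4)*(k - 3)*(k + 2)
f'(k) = -2*(k - 6)*(k - 4)*(k - 3) - 2*(k - 6)*(k - 4)*(k + 2) - 2*(k - 6)*(k - 3)*(k + 2) - 2*(k - 4)*(k - 3)*(k + 2) = -8*k^3 + 66*k^2 - 112*k - 72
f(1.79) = 85.34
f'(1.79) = -106.89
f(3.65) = -6.04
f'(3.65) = 9.47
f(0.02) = 286.54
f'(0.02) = -74.21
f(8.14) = -923.52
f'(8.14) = -925.37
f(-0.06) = 292.11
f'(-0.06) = -65.04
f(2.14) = 51.12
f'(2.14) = -87.83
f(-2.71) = -473.88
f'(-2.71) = 875.45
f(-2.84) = -593.24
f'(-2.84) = 961.66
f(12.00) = -12096.00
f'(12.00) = -5736.00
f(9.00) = -1980.00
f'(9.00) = -1566.00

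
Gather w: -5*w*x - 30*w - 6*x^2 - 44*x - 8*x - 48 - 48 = w*(-5*x - 30) - 6*x^2 - 52*x - 96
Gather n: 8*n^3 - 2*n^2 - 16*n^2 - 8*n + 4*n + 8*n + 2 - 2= 8*n^3 - 18*n^2 + 4*n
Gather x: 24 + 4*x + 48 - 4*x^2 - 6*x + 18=-4*x^2 - 2*x + 90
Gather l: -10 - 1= -11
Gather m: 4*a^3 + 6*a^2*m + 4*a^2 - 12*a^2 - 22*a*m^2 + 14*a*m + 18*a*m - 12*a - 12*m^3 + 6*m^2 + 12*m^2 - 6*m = 4*a^3 - 8*a^2 - 12*a - 12*m^3 + m^2*(18 - 22*a) + m*(6*a^2 + 32*a - 6)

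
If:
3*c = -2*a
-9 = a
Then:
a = -9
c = 6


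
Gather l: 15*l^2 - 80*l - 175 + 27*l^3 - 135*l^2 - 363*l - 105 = 27*l^3 - 120*l^2 - 443*l - 280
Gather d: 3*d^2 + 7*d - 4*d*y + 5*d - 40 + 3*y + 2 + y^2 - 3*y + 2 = 3*d^2 + d*(12 - 4*y) + y^2 - 36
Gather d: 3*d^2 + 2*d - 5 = 3*d^2 + 2*d - 5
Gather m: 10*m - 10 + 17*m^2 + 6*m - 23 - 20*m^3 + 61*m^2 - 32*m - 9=-20*m^3 + 78*m^2 - 16*m - 42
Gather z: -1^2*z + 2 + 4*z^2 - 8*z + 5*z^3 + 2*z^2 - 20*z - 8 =5*z^3 + 6*z^2 - 29*z - 6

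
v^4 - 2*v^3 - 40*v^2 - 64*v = v*(v - 8)*(v + 2)*(v + 4)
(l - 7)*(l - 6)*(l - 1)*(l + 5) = l^4 - 9*l^3 - 15*l^2 + 233*l - 210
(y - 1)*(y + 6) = y^2 + 5*y - 6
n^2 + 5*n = n*(n + 5)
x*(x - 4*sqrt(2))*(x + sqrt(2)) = x^3 - 3*sqrt(2)*x^2 - 8*x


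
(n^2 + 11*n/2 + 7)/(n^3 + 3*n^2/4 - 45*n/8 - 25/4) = 4*(2*n + 7)/(8*n^2 - 10*n - 25)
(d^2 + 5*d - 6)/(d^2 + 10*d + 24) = (d - 1)/(d + 4)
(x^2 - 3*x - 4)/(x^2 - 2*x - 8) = (x + 1)/(x + 2)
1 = 1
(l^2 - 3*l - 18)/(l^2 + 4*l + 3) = (l - 6)/(l + 1)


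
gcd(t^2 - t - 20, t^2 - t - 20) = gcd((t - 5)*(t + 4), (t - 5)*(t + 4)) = t^2 - t - 20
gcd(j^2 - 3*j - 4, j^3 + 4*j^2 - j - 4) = j + 1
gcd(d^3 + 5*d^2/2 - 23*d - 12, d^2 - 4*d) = d - 4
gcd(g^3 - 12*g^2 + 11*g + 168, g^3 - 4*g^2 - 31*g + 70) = g - 7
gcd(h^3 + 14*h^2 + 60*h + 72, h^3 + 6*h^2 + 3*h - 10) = h + 2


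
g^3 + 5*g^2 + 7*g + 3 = (g + 1)^2*(g + 3)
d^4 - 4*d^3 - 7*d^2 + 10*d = d*(d - 5)*(d - 1)*(d + 2)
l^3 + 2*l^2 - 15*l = l*(l - 3)*(l + 5)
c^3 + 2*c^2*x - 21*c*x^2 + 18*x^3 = (c - 3*x)*(c - x)*(c + 6*x)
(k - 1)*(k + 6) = k^2 + 5*k - 6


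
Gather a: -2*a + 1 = 1 - 2*a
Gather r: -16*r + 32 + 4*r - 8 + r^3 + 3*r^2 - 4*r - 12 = r^3 + 3*r^2 - 16*r + 12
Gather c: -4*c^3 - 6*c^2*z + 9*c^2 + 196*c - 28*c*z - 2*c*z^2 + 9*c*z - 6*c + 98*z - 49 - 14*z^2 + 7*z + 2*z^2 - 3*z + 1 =-4*c^3 + c^2*(9 - 6*z) + c*(-2*z^2 - 19*z + 190) - 12*z^2 + 102*z - 48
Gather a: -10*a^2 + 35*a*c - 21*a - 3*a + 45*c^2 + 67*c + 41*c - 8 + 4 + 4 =-10*a^2 + a*(35*c - 24) + 45*c^2 + 108*c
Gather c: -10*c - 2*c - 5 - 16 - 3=-12*c - 24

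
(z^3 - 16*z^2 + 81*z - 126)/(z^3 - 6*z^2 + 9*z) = (z^2 - 13*z + 42)/(z*(z - 3))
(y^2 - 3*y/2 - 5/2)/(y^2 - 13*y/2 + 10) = (y + 1)/(y - 4)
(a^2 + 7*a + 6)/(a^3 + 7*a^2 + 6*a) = 1/a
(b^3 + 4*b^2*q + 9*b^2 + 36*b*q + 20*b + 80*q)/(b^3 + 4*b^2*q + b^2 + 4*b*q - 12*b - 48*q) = (b + 5)/(b - 3)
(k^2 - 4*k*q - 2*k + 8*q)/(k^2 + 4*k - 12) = (k - 4*q)/(k + 6)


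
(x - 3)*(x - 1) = x^2 - 4*x + 3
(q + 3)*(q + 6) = q^2 + 9*q + 18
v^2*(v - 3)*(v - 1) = v^4 - 4*v^3 + 3*v^2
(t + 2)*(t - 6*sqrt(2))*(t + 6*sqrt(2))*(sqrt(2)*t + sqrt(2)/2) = sqrt(2)*t^4 + 5*sqrt(2)*t^3/2 - 71*sqrt(2)*t^2 - 180*sqrt(2)*t - 72*sqrt(2)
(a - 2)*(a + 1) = a^2 - a - 2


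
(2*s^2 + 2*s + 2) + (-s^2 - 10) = s^2 + 2*s - 8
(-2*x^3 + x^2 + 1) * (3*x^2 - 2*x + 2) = -6*x^5 + 7*x^4 - 6*x^3 + 5*x^2 - 2*x + 2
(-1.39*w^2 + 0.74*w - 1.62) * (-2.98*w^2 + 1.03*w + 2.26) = 4.1422*w^4 - 3.6369*w^3 + 2.4484*w^2 + 0.0037999999999998*w - 3.6612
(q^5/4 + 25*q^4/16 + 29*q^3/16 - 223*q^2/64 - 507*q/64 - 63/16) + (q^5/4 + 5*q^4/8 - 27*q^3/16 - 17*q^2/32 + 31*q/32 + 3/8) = q^5/2 + 35*q^4/16 + q^3/8 - 257*q^2/64 - 445*q/64 - 57/16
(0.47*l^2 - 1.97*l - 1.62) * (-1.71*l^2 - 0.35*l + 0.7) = -0.8037*l^4 + 3.2042*l^3 + 3.7887*l^2 - 0.812*l - 1.134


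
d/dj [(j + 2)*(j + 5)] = 2*j + 7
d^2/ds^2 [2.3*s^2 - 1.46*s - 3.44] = 4.60000000000000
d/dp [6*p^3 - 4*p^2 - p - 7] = 18*p^2 - 8*p - 1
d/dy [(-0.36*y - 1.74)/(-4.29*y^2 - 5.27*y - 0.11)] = (1.5444*y^2 + 1.8972*y - (0.36*y + 1.74)*(8.58*y + 5.27) + 0.0396)/(4.29*y^2 + 5.27*y + 0.11)^2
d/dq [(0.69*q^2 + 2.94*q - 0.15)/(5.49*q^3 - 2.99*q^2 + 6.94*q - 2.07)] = (-3.7881*q^4 - 32.2812*q^3 + 16.0497*q^2 - 3.7536*q - 5.0448)/(30.1401*q^6 - 32.8302*q^5 + 85.1413*q^4 - 64.2298*q^3 + 60.5422*q^2 - 28.7316*q + 4.2849)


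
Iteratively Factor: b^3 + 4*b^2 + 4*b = (b + 2)*(b^2 + 2*b) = b*(b + 2)*(b + 2)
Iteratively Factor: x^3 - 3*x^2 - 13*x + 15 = (x - 1)*(x^2 - 2*x - 15) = (x - 5)*(x - 1)*(x + 3)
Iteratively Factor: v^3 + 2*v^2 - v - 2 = (v + 1)*(v^2 + v - 2) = (v + 1)*(v + 2)*(v - 1)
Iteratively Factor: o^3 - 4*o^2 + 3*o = (o - 1)*(o^2 - 3*o) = o*(o - 1)*(o - 3)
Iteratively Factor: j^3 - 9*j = (j + 3)*(j^2 - 3*j) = (j - 3)*(j + 3)*(j)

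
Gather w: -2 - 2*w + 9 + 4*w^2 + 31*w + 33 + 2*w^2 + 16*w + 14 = 6*w^2 + 45*w + 54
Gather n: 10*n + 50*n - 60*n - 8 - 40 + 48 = 0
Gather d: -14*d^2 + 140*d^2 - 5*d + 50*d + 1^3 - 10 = 126*d^2 + 45*d - 9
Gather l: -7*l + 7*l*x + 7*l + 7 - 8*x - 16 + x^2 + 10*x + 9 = 7*l*x + x^2 + 2*x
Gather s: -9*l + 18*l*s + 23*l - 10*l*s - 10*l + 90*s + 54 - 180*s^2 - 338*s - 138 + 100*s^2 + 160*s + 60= 4*l - 80*s^2 + s*(8*l - 88) - 24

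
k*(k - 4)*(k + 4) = k^3 - 16*k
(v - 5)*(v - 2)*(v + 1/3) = v^3 - 20*v^2/3 + 23*v/3 + 10/3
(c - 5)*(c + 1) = c^2 - 4*c - 5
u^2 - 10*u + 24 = (u - 6)*(u - 4)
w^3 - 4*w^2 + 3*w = w*(w - 3)*(w - 1)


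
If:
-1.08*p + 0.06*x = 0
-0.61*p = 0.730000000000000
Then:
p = -1.20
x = -21.54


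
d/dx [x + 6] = 1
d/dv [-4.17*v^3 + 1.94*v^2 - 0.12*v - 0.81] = -12.51*v^2 + 3.88*v - 0.12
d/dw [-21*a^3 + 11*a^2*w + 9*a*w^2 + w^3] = 11*a^2 + 18*a*w + 3*w^2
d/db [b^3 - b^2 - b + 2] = 3*b^2 - 2*b - 1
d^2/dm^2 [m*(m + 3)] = 2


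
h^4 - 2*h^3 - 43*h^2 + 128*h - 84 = (h - 6)*(h - 2)*(h - 1)*(h + 7)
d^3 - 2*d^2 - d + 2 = (d - 2)*(d - 1)*(d + 1)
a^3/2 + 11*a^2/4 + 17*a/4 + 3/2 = (a/2 + 1)*(a + 1/2)*(a + 3)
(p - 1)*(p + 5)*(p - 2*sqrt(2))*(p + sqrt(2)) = p^4 - sqrt(2)*p^3 + 4*p^3 - 9*p^2 - 4*sqrt(2)*p^2 - 16*p + 5*sqrt(2)*p + 20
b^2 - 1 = (b - 1)*(b + 1)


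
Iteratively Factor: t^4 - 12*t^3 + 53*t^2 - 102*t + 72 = (t - 2)*(t^3 - 10*t^2 + 33*t - 36) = (t - 3)*(t - 2)*(t^2 - 7*t + 12) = (t - 4)*(t - 3)*(t - 2)*(t - 3)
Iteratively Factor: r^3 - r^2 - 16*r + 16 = (r + 4)*(r^2 - 5*r + 4) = (r - 4)*(r + 4)*(r - 1)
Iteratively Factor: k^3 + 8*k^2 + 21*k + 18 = (k + 3)*(k^2 + 5*k + 6) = (k + 3)^2*(k + 2)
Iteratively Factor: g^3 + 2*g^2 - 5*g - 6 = (g - 2)*(g^2 + 4*g + 3) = (g - 2)*(g + 1)*(g + 3)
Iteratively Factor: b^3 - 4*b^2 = (b)*(b^2 - 4*b) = b^2*(b - 4)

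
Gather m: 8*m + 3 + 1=8*m + 4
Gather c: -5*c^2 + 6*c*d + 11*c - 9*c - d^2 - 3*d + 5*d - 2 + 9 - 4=-5*c^2 + c*(6*d + 2) - d^2 + 2*d + 3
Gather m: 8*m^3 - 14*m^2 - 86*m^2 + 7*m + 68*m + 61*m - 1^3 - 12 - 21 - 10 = 8*m^3 - 100*m^2 + 136*m - 44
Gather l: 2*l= 2*l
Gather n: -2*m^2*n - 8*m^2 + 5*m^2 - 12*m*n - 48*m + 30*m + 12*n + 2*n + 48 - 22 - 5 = -3*m^2 - 18*m + n*(-2*m^2 - 12*m + 14) + 21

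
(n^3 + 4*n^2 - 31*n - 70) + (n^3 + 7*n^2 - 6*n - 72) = 2*n^3 + 11*n^2 - 37*n - 142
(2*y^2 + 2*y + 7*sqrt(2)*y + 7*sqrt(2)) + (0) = 2*y^2 + 2*y + 7*sqrt(2)*y + 7*sqrt(2)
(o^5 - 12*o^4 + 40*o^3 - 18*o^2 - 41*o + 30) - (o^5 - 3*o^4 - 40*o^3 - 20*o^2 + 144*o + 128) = -9*o^4 + 80*o^3 + 2*o^2 - 185*o - 98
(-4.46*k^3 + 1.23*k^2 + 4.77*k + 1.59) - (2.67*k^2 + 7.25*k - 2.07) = -4.46*k^3 - 1.44*k^2 - 2.48*k + 3.66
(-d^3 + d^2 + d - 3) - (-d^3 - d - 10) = d^2 + 2*d + 7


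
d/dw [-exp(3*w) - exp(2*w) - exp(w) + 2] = (-3*exp(2*w) - 2*exp(w) - 1)*exp(w)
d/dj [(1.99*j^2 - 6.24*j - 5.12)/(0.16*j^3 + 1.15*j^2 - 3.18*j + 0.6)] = (-0.3184*j^4 + 1.9968*j^3 + 3.3054*j^2 + 14.164*j - 20.0256)/(0.0256*j^6 + 0.368*j^5 + 0.3049*j^4 - 7.122*j^3 + 11.4924*j^2 - 3.816*j + 0.36)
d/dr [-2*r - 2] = -2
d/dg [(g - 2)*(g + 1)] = 2*g - 1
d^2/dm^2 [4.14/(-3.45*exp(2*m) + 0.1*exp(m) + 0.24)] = (4.14*(6.9*exp(m) - 0.1)*(13.8*exp(m) - 0.2)*exp(m) + (57.132*exp(m) - 0.414)*(-3.45*exp(2*m) + 0.1*exp(m) + 0.24))*exp(m)/(-3.45*exp(2*m) + 0.1*exp(m) + 0.24)^3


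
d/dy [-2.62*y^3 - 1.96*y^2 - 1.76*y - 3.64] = -7.86*y^2 - 3.92*y - 1.76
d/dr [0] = 0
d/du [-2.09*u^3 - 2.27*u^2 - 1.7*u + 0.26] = -6.27*u^2 - 4.54*u - 1.7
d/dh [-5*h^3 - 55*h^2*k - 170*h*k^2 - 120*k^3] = -15*h^2 - 110*h*k - 170*k^2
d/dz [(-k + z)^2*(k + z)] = (-k - 3*z)*(k - z)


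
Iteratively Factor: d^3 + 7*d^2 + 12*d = (d + 3)*(d^2 + 4*d) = (d + 3)*(d + 4)*(d)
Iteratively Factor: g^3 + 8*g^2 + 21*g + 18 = (g + 3)*(g^2 + 5*g + 6) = (g + 3)^2*(g + 2)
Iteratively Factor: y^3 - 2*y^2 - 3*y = (y + 1)*(y^2 - 3*y) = (y - 3)*(y + 1)*(y)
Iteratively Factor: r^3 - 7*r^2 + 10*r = (r - 5)*(r^2 - 2*r) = (r - 5)*(r - 2)*(r)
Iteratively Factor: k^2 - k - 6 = (k + 2)*(k - 3)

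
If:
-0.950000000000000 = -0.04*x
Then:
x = 23.75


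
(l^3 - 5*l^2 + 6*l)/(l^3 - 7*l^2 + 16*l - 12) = l/(l - 2)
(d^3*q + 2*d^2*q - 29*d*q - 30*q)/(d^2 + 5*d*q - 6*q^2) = q*(d^3 + 2*d^2 - 29*d - 30)/(d^2 + 5*d*q - 6*q^2)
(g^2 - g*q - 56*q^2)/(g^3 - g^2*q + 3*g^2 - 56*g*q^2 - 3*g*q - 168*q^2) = 1/(g + 3)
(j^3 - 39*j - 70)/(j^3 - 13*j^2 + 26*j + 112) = (j + 5)/(j - 8)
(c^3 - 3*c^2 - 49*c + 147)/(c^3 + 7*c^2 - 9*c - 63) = (c - 7)/(c + 3)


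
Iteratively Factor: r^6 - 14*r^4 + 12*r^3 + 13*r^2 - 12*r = (r - 1)*(r^5 + r^4 - 13*r^3 - r^2 + 12*r) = (r - 1)*(r + 1)*(r^4 - 13*r^2 + 12*r) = (r - 3)*(r - 1)*(r + 1)*(r^3 + 3*r^2 - 4*r) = (r - 3)*(r - 1)^2*(r + 1)*(r^2 + 4*r) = (r - 3)*(r - 1)^2*(r + 1)*(r + 4)*(r)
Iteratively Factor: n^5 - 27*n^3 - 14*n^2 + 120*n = (n + 4)*(n^4 - 4*n^3 - 11*n^2 + 30*n) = (n - 2)*(n + 4)*(n^3 - 2*n^2 - 15*n) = n*(n - 2)*(n + 4)*(n^2 - 2*n - 15) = n*(n - 2)*(n + 3)*(n + 4)*(n - 5)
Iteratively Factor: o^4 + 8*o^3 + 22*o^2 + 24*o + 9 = (o + 3)*(o^3 + 5*o^2 + 7*o + 3) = (o + 1)*(o + 3)*(o^2 + 4*o + 3) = (o + 1)*(o + 3)^2*(o + 1)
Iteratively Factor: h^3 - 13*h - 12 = (h + 3)*(h^2 - 3*h - 4) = (h + 1)*(h + 3)*(h - 4)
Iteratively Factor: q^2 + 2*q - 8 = (q + 4)*(q - 2)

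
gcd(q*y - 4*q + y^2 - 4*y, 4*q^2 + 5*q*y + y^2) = q + y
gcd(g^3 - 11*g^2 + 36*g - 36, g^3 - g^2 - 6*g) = g - 3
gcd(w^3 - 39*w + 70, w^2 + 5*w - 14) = w^2 + 5*w - 14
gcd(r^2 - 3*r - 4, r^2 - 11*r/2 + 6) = r - 4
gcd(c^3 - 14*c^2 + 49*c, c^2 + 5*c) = c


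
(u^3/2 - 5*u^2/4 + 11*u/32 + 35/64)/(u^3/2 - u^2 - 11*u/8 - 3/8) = (16*u^2 - 48*u + 35)/(8*(2*u^2 - 5*u - 3))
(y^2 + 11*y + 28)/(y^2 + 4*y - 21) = (y + 4)/(y - 3)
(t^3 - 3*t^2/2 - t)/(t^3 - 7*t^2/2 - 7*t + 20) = t*(2*t + 1)/(2*t^2 - 3*t - 20)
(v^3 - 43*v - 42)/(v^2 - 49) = (v^2 + 7*v + 6)/(v + 7)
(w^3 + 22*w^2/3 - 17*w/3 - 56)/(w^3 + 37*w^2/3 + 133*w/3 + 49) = (3*w - 8)/(3*w + 7)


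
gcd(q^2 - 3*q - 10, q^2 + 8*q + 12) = q + 2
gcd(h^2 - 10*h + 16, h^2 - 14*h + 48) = h - 8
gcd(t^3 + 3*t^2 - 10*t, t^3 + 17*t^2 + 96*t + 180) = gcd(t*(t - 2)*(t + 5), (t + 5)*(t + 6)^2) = t + 5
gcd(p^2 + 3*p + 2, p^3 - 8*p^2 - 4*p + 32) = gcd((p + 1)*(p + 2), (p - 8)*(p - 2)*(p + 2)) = p + 2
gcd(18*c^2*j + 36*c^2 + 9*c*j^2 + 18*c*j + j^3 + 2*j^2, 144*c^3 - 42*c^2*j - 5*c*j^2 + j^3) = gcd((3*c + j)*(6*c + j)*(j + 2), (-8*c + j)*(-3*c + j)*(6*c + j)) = 6*c + j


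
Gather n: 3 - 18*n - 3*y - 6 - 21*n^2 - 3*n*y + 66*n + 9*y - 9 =-21*n^2 + n*(48 - 3*y) + 6*y - 12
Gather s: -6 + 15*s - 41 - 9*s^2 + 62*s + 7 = -9*s^2 + 77*s - 40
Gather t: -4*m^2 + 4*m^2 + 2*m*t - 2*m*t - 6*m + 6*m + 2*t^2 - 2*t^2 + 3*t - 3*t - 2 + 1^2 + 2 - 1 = 0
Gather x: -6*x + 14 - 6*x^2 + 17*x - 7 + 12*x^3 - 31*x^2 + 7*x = 12*x^3 - 37*x^2 + 18*x + 7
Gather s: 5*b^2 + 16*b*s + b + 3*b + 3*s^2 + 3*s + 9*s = 5*b^2 + 4*b + 3*s^2 + s*(16*b + 12)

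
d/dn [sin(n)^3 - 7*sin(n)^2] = (3*sin(n) - 14)*sin(n)*cos(n)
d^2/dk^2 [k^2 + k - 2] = 2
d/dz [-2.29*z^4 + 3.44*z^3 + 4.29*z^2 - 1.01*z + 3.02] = -9.16*z^3 + 10.32*z^2 + 8.58*z - 1.01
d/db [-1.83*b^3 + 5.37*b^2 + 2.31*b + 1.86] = -5.49*b^2 + 10.74*b + 2.31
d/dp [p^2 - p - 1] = 2*p - 1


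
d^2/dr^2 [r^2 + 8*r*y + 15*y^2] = 2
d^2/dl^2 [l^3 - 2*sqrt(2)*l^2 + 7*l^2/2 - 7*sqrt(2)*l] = 6*l - 4*sqrt(2) + 7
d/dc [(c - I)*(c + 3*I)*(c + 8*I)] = 3*c^2 + 20*I*c - 13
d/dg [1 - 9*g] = -9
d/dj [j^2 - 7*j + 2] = 2*j - 7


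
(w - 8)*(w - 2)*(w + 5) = w^3 - 5*w^2 - 34*w + 80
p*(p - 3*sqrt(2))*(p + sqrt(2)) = p^3 - 2*sqrt(2)*p^2 - 6*p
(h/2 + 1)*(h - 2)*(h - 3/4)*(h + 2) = h^4/2 + 5*h^3/8 - 11*h^2/4 - 5*h/2 + 3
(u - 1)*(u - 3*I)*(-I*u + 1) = -I*u^3 - 2*u^2 + I*u^2 + 2*u - 3*I*u + 3*I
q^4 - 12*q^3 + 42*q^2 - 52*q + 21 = (q - 7)*(q - 3)*(q - 1)^2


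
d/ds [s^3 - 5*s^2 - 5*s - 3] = 3*s^2 - 10*s - 5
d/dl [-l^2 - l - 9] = -2*l - 1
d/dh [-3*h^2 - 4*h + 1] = -6*h - 4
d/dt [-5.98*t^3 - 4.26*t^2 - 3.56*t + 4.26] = -17.94*t^2 - 8.52*t - 3.56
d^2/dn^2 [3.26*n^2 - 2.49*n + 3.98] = 6.52000000000000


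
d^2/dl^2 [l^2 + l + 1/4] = 2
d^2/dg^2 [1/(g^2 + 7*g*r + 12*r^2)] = 2*(-g^2 - 7*g*r - 12*r^2 + (2*g + 7*r)^2)/(g^2 + 7*g*r + 12*r^2)^3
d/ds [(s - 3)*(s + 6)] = 2*s + 3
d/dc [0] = 0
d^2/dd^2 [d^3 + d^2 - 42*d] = 6*d + 2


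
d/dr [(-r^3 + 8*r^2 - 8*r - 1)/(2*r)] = -r + 4 + 1/(2*r^2)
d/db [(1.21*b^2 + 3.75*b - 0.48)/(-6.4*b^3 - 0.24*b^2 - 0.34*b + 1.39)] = (7.744*b^4 + 48.0*b^3 - 8.7274*b^2 + 3.1334*b + 5.0493)/(40.96*b^6 + 3.072*b^5 + 4.4096*b^4 - 17.6288*b^3 - 0.5516*b^2 - 0.9452*b + 1.9321)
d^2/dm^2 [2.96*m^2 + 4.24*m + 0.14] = 5.92000000000000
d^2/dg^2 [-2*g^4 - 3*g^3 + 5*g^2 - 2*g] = -24*g^2 - 18*g + 10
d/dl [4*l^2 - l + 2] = 8*l - 1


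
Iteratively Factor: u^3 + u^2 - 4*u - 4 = (u + 1)*(u^2 - 4) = (u + 1)*(u + 2)*(u - 2)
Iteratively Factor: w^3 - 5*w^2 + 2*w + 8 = (w - 2)*(w^2 - 3*w - 4) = (w - 4)*(w - 2)*(w + 1)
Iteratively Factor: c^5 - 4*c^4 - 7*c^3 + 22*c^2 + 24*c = (c + 1)*(c^4 - 5*c^3 - 2*c^2 + 24*c) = (c - 4)*(c + 1)*(c^3 - c^2 - 6*c) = c*(c - 4)*(c + 1)*(c^2 - c - 6) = c*(c - 4)*(c + 1)*(c + 2)*(c - 3)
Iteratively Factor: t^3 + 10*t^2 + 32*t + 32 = (t + 4)*(t^2 + 6*t + 8) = (t + 4)^2*(t + 2)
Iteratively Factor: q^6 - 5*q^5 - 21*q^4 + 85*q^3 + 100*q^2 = (q)*(q^5 - 5*q^4 - 21*q^3 + 85*q^2 + 100*q) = q*(q + 4)*(q^4 - 9*q^3 + 15*q^2 + 25*q) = q^2*(q + 4)*(q^3 - 9*q^2 + 15*q + 25) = q^2*(q + 1)*(q + 4)*(q^2 - 10*q + 25) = q^2*(q - 5)*(q + 1)*(q + 4)*(q - 5)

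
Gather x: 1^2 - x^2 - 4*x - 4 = -x^2 - 4*x - 3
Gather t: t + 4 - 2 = t + 2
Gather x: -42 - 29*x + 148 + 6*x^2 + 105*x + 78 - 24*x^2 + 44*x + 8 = -18*x^2 + 120*x + 192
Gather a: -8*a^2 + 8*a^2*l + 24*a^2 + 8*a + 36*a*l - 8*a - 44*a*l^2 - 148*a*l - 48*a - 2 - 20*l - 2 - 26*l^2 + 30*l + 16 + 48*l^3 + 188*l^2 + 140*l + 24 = a^2*(8*l + 16) + a*(-44*l^2 - 112*l - 48) + 48*l^3 + 162*l^2 + 150*l + 36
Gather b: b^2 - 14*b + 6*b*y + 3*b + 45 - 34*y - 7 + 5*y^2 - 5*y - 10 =b^2 + b*(6*y - 11) + 5*y^2 - 39*y + 28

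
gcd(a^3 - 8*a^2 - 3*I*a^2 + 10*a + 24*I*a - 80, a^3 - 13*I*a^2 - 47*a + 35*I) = a - 5*I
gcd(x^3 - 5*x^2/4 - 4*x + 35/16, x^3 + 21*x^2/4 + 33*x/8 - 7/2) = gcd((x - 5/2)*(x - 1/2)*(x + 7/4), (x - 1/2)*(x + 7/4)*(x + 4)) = x^2 + 5*x/4 - 7/8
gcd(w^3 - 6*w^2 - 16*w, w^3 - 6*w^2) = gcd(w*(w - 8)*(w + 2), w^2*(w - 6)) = w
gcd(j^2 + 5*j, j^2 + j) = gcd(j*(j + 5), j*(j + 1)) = j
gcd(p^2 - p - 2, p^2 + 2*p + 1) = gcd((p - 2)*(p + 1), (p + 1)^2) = p + 1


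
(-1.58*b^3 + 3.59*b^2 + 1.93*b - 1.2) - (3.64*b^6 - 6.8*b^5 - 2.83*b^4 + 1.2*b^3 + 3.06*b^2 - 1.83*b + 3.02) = -3.64*b^6 + 6.8*b^5 + 2.83*b^4 - 2.78*b^3 + 0.53*b^2 + 3.76*b - 4.22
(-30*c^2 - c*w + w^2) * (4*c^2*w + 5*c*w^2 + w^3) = -120*c^4*w - 154*c^3*w^2 - 31*c^2*w^3 + 4*c*w^4 + w^5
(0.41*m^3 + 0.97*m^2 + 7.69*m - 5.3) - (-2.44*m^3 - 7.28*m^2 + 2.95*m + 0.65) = 2.85*m^3 + 8.25*m^2 + 4.74*m - 5.95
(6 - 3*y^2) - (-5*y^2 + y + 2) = 2*y^2 - y + 4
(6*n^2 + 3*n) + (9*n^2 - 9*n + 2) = 15*n^2 - 6*n + 2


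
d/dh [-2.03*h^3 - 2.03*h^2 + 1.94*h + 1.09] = -6.09*h^2 - 4.06*h + 1.94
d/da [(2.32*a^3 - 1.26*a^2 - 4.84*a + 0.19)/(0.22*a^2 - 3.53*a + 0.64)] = (0.5104*a^4 - 16.3792*a^3 + 9.967*a^2 - 1.6964*a - 2.4269)/(0.0484*a^4 - 1.5532*a^3 + 12.7425*a^2 - 4.5184*a + 0.4096)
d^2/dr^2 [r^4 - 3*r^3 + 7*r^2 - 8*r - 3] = 12*r^2 - 18*r + 14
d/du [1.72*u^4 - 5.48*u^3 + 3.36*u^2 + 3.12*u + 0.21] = 6.88*u^3 - 16.44*u^2 + 6.72*u + 3.12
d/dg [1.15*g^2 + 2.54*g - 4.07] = 2.3*g + 2.54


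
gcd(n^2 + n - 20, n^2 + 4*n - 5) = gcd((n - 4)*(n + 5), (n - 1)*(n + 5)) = n + 5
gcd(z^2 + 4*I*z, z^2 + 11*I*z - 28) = z + 4*I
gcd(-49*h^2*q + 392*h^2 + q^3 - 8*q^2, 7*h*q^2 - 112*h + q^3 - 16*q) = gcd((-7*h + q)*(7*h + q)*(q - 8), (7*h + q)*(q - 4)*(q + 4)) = 7*h + q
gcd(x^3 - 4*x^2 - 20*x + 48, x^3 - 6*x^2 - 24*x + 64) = x^2 + 2*x - 8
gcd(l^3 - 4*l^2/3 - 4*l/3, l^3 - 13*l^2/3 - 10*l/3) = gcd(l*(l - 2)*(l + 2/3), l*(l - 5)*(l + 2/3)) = l^2 + 2*l/3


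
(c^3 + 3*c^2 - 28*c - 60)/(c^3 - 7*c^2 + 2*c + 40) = (c + 6)/(c - 4)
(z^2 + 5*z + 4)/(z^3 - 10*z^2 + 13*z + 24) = (z + 4)/(z^2 - 11*z + 24)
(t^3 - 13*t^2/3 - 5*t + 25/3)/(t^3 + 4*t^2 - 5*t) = (3*t^2 - 10*t - 25)/(3*t*(t + 5))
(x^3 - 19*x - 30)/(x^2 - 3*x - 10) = x + 3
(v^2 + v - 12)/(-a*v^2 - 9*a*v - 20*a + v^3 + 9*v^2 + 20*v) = (v - 3)/(-a*v - 5*a + v^2 + 5*v)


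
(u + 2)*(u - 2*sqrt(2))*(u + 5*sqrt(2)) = u^3 + 2*u^2 + 3*sqrt(2)*u^2 - 20*u + 6*sqrt(2)*u - 40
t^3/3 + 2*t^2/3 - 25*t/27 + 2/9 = (t/3 + 1)*(t - 2/3)*(t - 1/3)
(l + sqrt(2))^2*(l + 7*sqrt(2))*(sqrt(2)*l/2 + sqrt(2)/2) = sqrt(2)*l^4/2 + sqrt(2)*l^3/2 + 9*l^3 + 9*l^2 + 15*sqrt(2)*l^2 + 14*l + 15*sqrt(2)*l + 14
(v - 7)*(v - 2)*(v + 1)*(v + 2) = v^4 - 6*v^3 - 11*v^2 + 24*v + 28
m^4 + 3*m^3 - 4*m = m*(m - 1)*(m + 2)^2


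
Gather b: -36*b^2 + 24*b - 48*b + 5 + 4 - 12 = -36*b^2 - 24*b - 3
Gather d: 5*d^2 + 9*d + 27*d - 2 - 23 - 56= 5*d^2 + 36*d - 81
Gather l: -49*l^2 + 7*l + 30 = -49*l^2 + 7*l + 30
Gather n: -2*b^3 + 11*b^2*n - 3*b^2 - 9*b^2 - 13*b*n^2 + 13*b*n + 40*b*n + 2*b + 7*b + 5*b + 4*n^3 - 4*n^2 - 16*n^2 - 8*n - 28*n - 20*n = -2*b^3 - 12*b^2 + 14*b + 4*n^3 + n^2*(-13*b - 20) + n*(11*b^2 + 53*b - 56)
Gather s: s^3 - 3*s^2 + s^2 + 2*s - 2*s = s^3 - 2*s^2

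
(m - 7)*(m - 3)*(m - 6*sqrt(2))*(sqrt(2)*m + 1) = sqrt(2)*m^4 - 10*sqrt(2)*m^3 - 11*m^3 + 15*sqrt(2)*m^2 + 110*m^2 - 231*m + 60*sqrt(2)*m - 126*sqrt(2)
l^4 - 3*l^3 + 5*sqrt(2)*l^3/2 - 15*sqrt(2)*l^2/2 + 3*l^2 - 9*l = l*(l - 3)*(l + sqrt(2))*(l + 3*sqrt(2)/2)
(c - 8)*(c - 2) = c^2 - 10*c + 16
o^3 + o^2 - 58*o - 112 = (o - 8)*(o + 2)*(o + 7)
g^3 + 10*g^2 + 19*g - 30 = (g - 1)*(g + 5)*(g + 6)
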